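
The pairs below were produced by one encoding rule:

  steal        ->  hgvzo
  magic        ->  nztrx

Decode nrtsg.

This is the alphabet-reversal cipher (Atbash): a becomes z, b becomes y, etc.
Reversing it on nrtsg: n↔m, r↔i, t↔g, s↔h, g↔t.

might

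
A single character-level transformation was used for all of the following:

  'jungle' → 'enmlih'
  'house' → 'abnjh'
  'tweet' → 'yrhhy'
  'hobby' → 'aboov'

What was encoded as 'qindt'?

pluck

This is an affine cipher: with a=0,…,z=25, each position x becomes (15x+25) mod 26.
Reversing it on qindt: q(16)→7·(16−25)≡15=p; i(8)→7·(8−25)≡11=l; n(13)→7·(13−25)≡20=u; d(3)→7·(3−25)≡2=c; t(19)→7·(19−25)≡10=k (all mod 26).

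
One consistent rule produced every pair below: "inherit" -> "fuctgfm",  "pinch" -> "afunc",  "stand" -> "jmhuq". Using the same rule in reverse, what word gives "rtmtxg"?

i(8)→f(5) and n(13)→u(20) fit y≡3x+7 (mod 26); the inverse of 3 mod 26 is 9. This is an affine cipher: with a=0,…,z=25, each position x becomes (3x+7) mod 26.
Decoding rtmtxg: r(17)→9·(17−7)≡12=m; t(19)→9·(19−7)≡4=e; m(12)→9·(12−7)≡19=t; t(19)→9·(19−7)≡4=e; x(23)→9·(23−7)≡14=o; g(6)→9·(6−7)≡17=r (all mod 26).

meteor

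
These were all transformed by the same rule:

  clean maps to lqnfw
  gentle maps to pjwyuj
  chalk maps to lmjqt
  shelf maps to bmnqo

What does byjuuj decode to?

staple

The shifts repeat in a cycle of length 2: positions 0,1,… shift by +9, +5, then the pattern repeats.
Undoing it on byjuuj: b−9=s, y−5=t, j−9=a, u−5=p, u−9=l, j−5=e.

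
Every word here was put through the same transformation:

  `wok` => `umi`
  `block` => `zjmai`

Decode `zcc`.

Compare letters: w→u is +24, o→m is +24, k→i is +24 — a constant shift. It's a constant shift of +24 (ROT24).
Reversing it on zcc: z−24=b, c−24=e, c−24=e.

bee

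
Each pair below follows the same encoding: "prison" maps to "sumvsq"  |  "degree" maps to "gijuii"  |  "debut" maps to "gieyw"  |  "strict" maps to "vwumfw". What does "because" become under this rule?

The shift depends on letter class: consonant p→s is +3, but vowel i→m is +4. Vowels shift forward by 4 and consonants shift forward by 3.
On because: b(cons)+3=e, e(vowel)+4=i, c(cons)+3=f, a(vowel)+4=e, u(vowel)+4=y, s(cons)+3=v, e(vowel)+4=i.

eifeyvi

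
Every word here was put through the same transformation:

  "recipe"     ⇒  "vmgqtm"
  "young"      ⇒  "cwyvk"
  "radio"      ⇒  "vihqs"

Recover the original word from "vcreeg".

runway

It's a Vigenère-style cipher with numeric key [4,8]: position i shifts by key[i mod 2].
Undoing it on vcreeg: v−4=r, c−8=u, r−4=n, e−8=w, e−4=a, g−8=y.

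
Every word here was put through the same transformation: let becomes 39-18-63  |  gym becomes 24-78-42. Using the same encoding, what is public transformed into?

51-66-9-39-30-12

l(#12)→39 and e(#5)→18: differences scale by 3, so n = 3·pos + 3. The formula is n = 3×(alphabet index, a=1) + 3.
For public: p=16→51, u=21→66, b=2→9, l=12→39, i=9→30, c=3→12.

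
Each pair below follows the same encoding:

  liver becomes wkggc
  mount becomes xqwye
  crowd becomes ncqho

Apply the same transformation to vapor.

The shift depends on letter class: consonant l→w is +11, but vowel i→k is +2. The rule splits by letter class: vowels +2, consonants +11.
On vapor: v(cons)+11=g, a(vowel)+2=c, p(cons)+11=a, o(vowel)+2=q, r(cons)+11=c.

gcaqc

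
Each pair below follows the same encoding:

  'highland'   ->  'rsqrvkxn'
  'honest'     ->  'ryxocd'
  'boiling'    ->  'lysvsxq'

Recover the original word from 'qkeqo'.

Compare letters: h→r is +10, i→s is +10, g→q is +10 — a constant shift. Every letter moves 10 places later in the alphabet, wrapping around z→a.
Decoding qkeqo: q−10=g, k−10=a, e−10=u, q−10=g, o−10=e.

gauge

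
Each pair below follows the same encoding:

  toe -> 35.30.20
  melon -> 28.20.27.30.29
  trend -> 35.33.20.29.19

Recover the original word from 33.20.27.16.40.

t is letter #20 and maps to 35: an offset of 15. The number is (letter's place in the alphabet, a=1) + 15.
Reversing it on 33.20.27.16.40: 33→(33−15)÷1=18=r, 20→(20−15)÷1=5=e, 27→(27−15)÷1=12=l, 16→(16−15)÷1=1=a, 40→(40−15)÷1=25=y.

relay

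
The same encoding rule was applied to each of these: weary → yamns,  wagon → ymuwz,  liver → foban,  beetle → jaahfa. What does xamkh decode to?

w(22)→y(24) and e(4)→a(0) fit y≡23x+12 (mod 26); the inverse of 23 mod 26 is 17. This is an affine cipher: with a=0,…,z=25, each position x becomes (23x+12) mod 26.
Reversing it on xamkh: x(23)→17·(23−12)≡5=f; a(0)→17·(0−12)≡4=e; m(12)→17·(12−12)≡0=a; k(10)→17·(10−12)≡18=s; h(7)→17·(7−12)≡19=t (all mod 26).

feast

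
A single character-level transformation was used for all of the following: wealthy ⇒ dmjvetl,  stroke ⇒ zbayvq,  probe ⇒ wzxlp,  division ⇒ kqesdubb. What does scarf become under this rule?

In wealthy: w→d is +7, e→m is +8, a→j is +9, l→v is +10 — the shift increases by 1 each position. Letter i (0-indexed) is shifted by i+7, so successive shifts are 7, 8, 9, ….
For scarf: s+7=z, c+8=k, a+9=j, r+10=b, f+11=q.

zkjbq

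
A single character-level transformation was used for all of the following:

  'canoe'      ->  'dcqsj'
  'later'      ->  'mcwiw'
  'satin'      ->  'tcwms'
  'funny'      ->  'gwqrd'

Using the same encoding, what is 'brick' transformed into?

Letter i (0-indexed) is shifted by i+1, so successive shifts are 1, 2, 3, ….
On brick: b+1=c, r+2=t, i+3=l, c+4=g, k+5=p.

ctlgp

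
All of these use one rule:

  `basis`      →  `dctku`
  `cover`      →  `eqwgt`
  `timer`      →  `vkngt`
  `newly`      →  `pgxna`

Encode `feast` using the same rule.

hgbuv

Shifts by position in basis: pos 0: b→d (+2), pos 1: a→c (+2), pos 2: s→t (+1), pos 3: i→k (+2), pos 4: s→u (+2) — repeating every 3. The shifts repeat in a cycle of length 3: positions 0,1,… shift by +2, +2, +1, then the pattern repeats.
On feast: f+2=h, e+2=g, a+1=b, s+2=u, t+2=v.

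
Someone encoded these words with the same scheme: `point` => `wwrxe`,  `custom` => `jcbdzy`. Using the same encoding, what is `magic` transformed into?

tipsn

The shift increases by 1 at each position, starting from +7: 7, 8, 9, ….
For magic: m+7=t, a+8=i, g+9=p, i+10=s, c+11=n.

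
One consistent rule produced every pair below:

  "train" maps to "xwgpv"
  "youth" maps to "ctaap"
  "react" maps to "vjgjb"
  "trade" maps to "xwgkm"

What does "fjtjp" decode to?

bench

Letter i (0-indexed) is shifted by i+4, so successive shifts are 4, 5, 6, ….
Decoding fjtjp: f−4=b, j−5=e, t−6=n, j−7=c, p−8=h.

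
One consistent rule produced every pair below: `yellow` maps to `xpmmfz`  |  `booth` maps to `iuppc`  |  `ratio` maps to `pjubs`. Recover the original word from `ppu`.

too

Two steps: reverse the string, then apply a Caesar shift of +1.
Decoding ppu: shift back: p−1=o, p−1=o, u−1=t → oot; then reverse → too.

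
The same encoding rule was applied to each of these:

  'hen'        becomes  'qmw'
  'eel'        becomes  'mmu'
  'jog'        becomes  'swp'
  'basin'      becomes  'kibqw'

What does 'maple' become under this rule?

The shift depends on letter class: consonant h→q is +9, but vowel e→m is +8. The rule splits by letter class: vowels +8, consonants +9.
For maple: m(cons)+9=v, a(vowel)+8=i, p(cons)+9=y, l(cons)+9=u, e(vowel)+8=m.

viyum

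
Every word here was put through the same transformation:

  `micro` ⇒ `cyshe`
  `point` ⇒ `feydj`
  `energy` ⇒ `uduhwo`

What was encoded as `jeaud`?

token

This is a Caesar cipher with shift 16.
Undoing it on jeaud: j−16=t, e−16=o, a−16=k, u−16=e, d−16=n.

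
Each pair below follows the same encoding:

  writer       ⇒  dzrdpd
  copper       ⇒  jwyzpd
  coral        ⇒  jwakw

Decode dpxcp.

Letter i (0-indexed) is shifted by i+7, so successive shifts are 7, 8, 9, ….
Decoding dpxcp: d−7=w, p−8=h, x−9=o, c−10=s, p−11=e.

whose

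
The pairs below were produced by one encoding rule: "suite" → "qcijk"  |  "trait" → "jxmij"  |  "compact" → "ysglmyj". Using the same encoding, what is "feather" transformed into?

s(18)→q(16) and u(20)→c(2) fit y≡19x+12 (mod 26); the inverse of 19 mod 26 is 11. This is an affine cipher: with a=0,…,z=25, each position x becomes (19x+12) mod 26.
On feather: f(5)→19·5+12≡3=d; e(4)→19·4+12≡10=k; a(0)→19·0+12≡12=m; t(19)→19·19+12≡9=j; h(7)→19·7+12≡15=p; e(4)→19·4+12≡10=k; r(17)→19·17+12≡23=x (all mod 26).

dkmjpkx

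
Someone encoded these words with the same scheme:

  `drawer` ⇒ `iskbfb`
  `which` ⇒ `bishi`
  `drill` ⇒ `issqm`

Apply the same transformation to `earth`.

jbbyi

The shifts repeat in a cycle of length 3: positions 0,1,… shift by +5, +1, +10, then the pattern repeats.
On earth: e+5=j, a+1=b, r+10=b, t+5=y, h+1=i.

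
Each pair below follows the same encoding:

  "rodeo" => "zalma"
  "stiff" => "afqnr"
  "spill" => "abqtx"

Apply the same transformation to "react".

Shifts by position in rodeo: pos 0: r→z (+8), pos 1: o→a (+12), pos 2: d→l (+8), pos 3: e→m (+8), pos 4: o→a (+12) — repeating every 3. It's a Vigenère-style cipher with numeric key [8,12,8]: position i shifts by key[i mod 3].
For react: r+8=z, e+12=q, a+8=i, c+8=k, t+12=f.

zqikf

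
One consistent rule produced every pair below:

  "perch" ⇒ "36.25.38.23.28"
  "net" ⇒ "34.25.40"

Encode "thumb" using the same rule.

p is letter #16 and maps to 36: an offset of 20. The number is (letter's place in the alphabet, a=1) + 20.
On thumb: t=20→40, h=8→28, u=21→41, m=13→33, b=2→22.

40.28.41.33.22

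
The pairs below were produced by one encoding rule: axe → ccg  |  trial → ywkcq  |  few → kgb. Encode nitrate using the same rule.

The shift depends on letter class: consonant x→c is +5, but vowel a→c is +2. The rule splits by letter class: vowels +2, consonants +5.
For nitrate: n(cons)+5=s, i(vowel)+2=k, t(cons)+5=y, r(cons)+5=w, a(vowel)+2=c, t(cons)+5=y, e(vowel)+2=g.

skywcyg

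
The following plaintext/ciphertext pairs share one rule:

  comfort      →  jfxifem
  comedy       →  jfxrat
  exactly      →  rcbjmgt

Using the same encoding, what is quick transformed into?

ndhjp

c(2)→j(9) and o(14)→f(5) fit y≡17x+1 (mod 26); the inverse of 17 mod 26 is 23. Treating letters as 0–25, the rule is x ↦ 17x + 1 (mod 26).
For quick: q(16)→17·16+1≡13=n; u(20)→17·20+1≡3=d; i(8)→17·8+1≡7=h; c(2)→17·2+1≡9=j; k(10)→17·10+1≡15=p (all mod 26).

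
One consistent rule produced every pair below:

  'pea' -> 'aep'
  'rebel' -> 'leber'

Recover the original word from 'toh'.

The output letters match the input read backwards: pea reversed is aep. The word is simply reversed.
Reversing it on toh: then reverse → hot.

hot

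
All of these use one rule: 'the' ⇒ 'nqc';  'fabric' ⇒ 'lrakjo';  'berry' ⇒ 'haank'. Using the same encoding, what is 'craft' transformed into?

The output letters match the input read backwards, each shifted +9: the reversed is eht. Two steps: reverse the string, then apply a Caesar shift of +9.
Applying it to craft: reverse → tfarc; then shift: t+9=c, f+9=o, a+9=j, r+9=a, c+9=l.

cojal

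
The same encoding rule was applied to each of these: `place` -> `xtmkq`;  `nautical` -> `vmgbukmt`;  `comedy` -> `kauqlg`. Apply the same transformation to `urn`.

The rule splits by letter class: vowels +12, consonants +8.
On urn: u(vowel)+12=g, r(cons)+8=z, n(cons)+8=v.

gzv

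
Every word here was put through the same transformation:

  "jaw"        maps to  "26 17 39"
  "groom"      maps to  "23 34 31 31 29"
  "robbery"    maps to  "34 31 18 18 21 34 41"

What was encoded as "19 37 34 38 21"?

j is letter #10 and maps to 26: an offset of 16. Each letter is replaced by its alphabet position (a=1..z=26) + 16.
Reversing it on 19 37 34 38 21: 19→(19−16)÷1=3=c, 37→(37−16)÷1=21=u, 34→(34−16)÷1=18=r, 38→(38−16)÷1=22=v, 21→(21−16)÷1=5=e.

curve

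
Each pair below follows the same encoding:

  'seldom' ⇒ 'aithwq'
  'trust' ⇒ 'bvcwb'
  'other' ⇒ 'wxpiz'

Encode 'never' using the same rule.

vidiz

Shifts by position in seldom: pos 0: s→a (+8), pos 1: e→i (+4), pos 2: l→t (+8), pos 3: d→h (+4) — repeating every 2. It's a Vigenère-style cipher with numeric key [8,4]: position i shifts by key[i mod 2].
On never: n+8=v, e+4=i, v+8=d, e+4=i, r+8=z.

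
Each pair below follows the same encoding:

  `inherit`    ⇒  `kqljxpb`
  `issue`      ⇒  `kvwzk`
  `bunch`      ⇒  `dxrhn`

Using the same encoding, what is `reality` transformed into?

In inherit: i→k is +2, n→q is +3, h→l is +4, e→j is +5 — the shift increases by 1 each position. Each letter shifts forward by (position + 2), i.e. 2, 3, 4, … — the shift grows by one for each successive letter.
For reality: r+2=t, e+3=h, a+4=e, l+5=q, i+6=o, t+7=a, y+8=g.

theqoag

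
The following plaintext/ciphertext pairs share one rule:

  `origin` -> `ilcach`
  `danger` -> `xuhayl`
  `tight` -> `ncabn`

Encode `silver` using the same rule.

Compare letters: o→i is +20, r→l is +20, i→c is +20 — a constant shift. Each letter is shifted forward by 20 in the alphabet (a Caesar shift of +20).
On silver: s+20=m, i+20=c, l+20=f, v+20=p, e+20=y, r+20=l.

mcfpyl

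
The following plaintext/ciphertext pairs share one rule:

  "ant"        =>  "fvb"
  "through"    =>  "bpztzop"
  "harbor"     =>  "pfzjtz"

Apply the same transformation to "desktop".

ljasbtx

The shift depends on letter class: consonant n→v is +8, but vowel a→f is +5. The rule splits by letter class: vowels +5, consonants +8.
For desktop: d(cons)+8=l, e(vowel)+5=j, s(cons)+8=a, k(cons)+8=s, t(cons)+8=b, o(vowel)+5=t, p(cons)+8=x.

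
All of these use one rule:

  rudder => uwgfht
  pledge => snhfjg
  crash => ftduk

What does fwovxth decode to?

The shifts repeat in a cycle of length 2: positions 0,1,… shift by +3, +2, then the pattern repeats.
Undoing it on fwovxth: f−3=c, w−2=u, o−3=l, v−2=t, x−3=u, t−2=r, h−3=e.

culture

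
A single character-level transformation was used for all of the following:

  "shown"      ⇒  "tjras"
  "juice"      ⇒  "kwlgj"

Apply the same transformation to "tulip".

Letter i (0-indexed) is shifted by i+1, so successive shifts are 1, 2, 3, ….
On tulip: t+1=u, u+2=w, l+3=o, i+4=m, p+5=u.

uwomu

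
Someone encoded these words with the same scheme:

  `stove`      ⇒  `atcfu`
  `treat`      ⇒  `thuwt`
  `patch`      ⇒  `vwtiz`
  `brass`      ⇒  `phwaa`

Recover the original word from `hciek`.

s(18)→a(0) and t(19)→t(19) fit y≡19x+22 (mod 26); the inverse of 19 mod 26 is 11. Treating letters as 0–25, the rule is x ↦ 19x + 22 (mod 26).
Undoing it on hciek: h(7)→11·(7−22)≡17=r; c(2)→11·(2−22)≡14=o; i(8)→11·(8−22)≡2=c; e(4)→11·(4−22)≡10=k; k(10)→11·(10−22)≡24=y (all mod 26).

rocky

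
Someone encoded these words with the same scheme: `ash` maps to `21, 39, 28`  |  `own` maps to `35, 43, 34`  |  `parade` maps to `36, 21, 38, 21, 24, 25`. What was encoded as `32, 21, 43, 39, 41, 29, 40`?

Letters become their 1-based position plus 20 (so a→21, b→22, …).
Undoing it on 32, 21, 43, 39, 41, 29, 40: 32→(32−20)÷1=12=l, 21→(21−20)÷1=1=a, 43→(43−20)÷1=23=w, 39→(39−20)÷1=19=s, 41→(41−20)÷1=21=u, 29→(29−20)÷1=9=i, 40→(40−20)÷1=20=t.

lawsuit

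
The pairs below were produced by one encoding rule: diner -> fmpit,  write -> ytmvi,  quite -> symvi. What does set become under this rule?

Two shifts are in play — +4 for a/e/i/o/u, +2 for every other letter.
Applying it to set: s(cons)+2=u, e(vowel)+4=i, t(cons)+2=v.

uiv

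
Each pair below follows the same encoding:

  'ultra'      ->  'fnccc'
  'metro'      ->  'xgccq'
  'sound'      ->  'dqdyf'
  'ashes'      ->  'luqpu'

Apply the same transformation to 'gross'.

rtxdu

A repeating key of period 3 is used — shifts +11, +2, +9 over and over.
Applying it to gross: g+11=r, r+2=t, o+9=x, s+11=d, s+2=u.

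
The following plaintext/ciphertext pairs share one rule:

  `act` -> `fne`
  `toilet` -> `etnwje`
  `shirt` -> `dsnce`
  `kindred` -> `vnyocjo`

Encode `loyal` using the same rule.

wtjfw

The shift depends on letter class: consonant c→n is +11, but vowel a→f is +5. Vowels shift forward by 5 and consonants shift forward by 11.
Applying it to loyal: l(cons)+11=w, o(vowel)+5=t, y(cons)+11=j, a(vowel)+5=f, l(cons)+11=w.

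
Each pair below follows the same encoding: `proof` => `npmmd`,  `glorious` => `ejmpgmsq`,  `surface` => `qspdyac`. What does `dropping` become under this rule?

Compare letters: p→n is +24, r→p is +24, o→m is +24 — a constant shift. This is a Caesar cipher with shift 24.
Applying it to dropping: d+24=b, r+24=p, o+24=m, p+24=n, p+24=n, i+24=g, n+24=l, g+24=e.

bpmnngle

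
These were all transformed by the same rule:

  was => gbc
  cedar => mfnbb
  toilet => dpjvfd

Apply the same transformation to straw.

cdbbg

Vowels shift forward by 1 and consonants shift forward by 10.
Applying it to straw: s(cons)+10=c, t(cons)+10=d, r(cons)+10=b, a(vowel)+1=b, w(cons)+10=g.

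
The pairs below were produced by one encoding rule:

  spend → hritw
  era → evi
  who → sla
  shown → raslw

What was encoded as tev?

rap

The output letters match the input read backwards, each shifted +4: spend reversed is dneps. Read the word backwards and shift each letter +4.
Reversing it on tev: shift back: t−4=p, e−4=a, v−4=r → par; then reverse → rap.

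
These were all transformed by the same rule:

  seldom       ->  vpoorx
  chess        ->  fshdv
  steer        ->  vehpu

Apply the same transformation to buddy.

efgob

Shifts by position in seldom: pos 0: s→v (+3), pos 1: e→p (+11), pos 2: l→o (+3), pos 3: d→o (+11) — repeating every 2. A repeating key of period 2 is used — shifts +3, +11 over and over.
For buddy: b+3=e, u+11=f, d+3=g, d+11=o, y+3=b.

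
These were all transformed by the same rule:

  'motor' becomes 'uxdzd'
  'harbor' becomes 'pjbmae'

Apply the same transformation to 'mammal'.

ujwxmy

In motor: m→u is +8, o→x is +9, t→d is +10, o→z is +11 — the shift increases by 1 each position. Letter i (0-indexed) is shifted by i+8, so successive shifts are 8, 9, 10, ….
For mammal: m+8=u, a+9=j, m+10=w, m+11=x, a+12=m, l+13=y.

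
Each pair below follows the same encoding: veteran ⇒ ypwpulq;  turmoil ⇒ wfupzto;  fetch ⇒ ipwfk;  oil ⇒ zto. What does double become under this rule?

The shift depends on letter class: consonant v→y is +3, but vowel e→p is +11. Two shifts are in play — +11 for a/e/i/o/u, +3 for every other letter.
On double: d(cons)+3=g, o(vowel)+11=z, u(vowel)+11=f, b(cons)+3=e, l(cons)+3=o, e(vowel)+11=p.

gzfeop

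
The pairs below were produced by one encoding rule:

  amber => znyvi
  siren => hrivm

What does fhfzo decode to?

usual

Each pair mirrors across the alphabet (a↔z, m↔n, b↔y): positions sum to 25. Letters are reflected about the middle of the alphabet (position → 25−position): Atbash.
Decoding fhfzo: f↔u, h↔s, f↔u, z↔a, o↔l.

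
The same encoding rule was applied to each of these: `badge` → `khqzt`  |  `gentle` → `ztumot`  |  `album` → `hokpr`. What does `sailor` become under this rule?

jhfoxg

b(1)→k(10) and a(0)→h(7) fit y≡3x+7 (mod 26); the inverse of 3 mod 26 is 9. Treating letters as 0–25, the rule is x ↦ 3x + 7 (mod 26).
Applying it to sailor: s(18)→3·18+7≡9=j; a(0)→3·0+7≡7=h; i(8)→3·8+7≡5=f; l(11)→3·11+7≡14=o; o(14)→3·14+7≡23=x; r(17)→3·17+7≡6=g (all mod 26).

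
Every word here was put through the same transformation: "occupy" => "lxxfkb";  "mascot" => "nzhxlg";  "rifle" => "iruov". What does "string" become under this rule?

hgirmt

Each pair mirrors across the alphabet (o↔l, c↔x, c↔x): positions sum to 25. Letters are reflected about the middle of the alphabet (position → 25−position): Atbash.
For string: s↔h, t↔g, r↔i, i↔r, n↔m, g↔t.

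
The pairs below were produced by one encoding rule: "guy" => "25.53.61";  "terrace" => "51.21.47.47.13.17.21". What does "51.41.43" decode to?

Each letter becomes 2×(its alphabet position, a=1..z=26) + 11.
Undoing it on 51.41.43: 51→(51−11)÷2=20=t, 41→(41−11)÷2=15=o, 43→(43−11)÷2=16=p.

top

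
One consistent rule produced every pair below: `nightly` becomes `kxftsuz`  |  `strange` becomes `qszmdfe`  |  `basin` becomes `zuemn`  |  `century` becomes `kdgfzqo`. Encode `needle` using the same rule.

The output letters match the input read backwards, each shifted +12: nightly reversed is ylthgin. The word is reversed, then every letter is shifted forward by 12.
For needle: reverse → eldeen; then shift: e+12=q, l+12=x, d+12=p, e+12=q, e+12=q, n+12=z.

qxpqqz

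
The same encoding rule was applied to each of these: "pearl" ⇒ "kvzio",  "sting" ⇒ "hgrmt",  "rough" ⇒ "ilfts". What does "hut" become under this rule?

sfg

Letters are reflected about the middle of the alphabet (position → 25−position): Atbash.
For hut: h↔s, u↔f, t↔g.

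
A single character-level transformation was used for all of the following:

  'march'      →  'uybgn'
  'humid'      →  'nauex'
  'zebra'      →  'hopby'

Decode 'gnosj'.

m(12)→u(20) and a(0)→y(24) fit y≡17x+24 (mod 26); the inverse of 17 mod 26 is 23. Each letter's alphabet position (a=0..z=25) is mapped through 17·x+24 mod 26 — an affine cipher.
Reversing it on gnosj: g(6)→23·(6−24)≡2=c; n(13)→23·(13−24)≡7=h; o(14)→23·(14−24)≡4=e; s(18)→23·(18−24)≡18=s; j(9)→23·(9−24)≡19=t (all mod 26).

chest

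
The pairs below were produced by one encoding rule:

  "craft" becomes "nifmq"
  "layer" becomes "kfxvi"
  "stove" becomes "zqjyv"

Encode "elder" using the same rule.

vkevi

This is an affine cipher: with a=0,…,z=25, each position x becomes (17x+5) mod 26.
For elder: e(4)→17·4+5≡21=v; l(11)→17·11+5≡10=k; d(3)→17·3+5≡4=e; e(4)→17·4+5≡21=v; r(17)→17·17+5≡8=i (all mod 26).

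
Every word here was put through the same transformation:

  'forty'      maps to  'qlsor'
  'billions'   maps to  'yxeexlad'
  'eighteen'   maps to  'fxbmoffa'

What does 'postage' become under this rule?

f(5)→q(16) and o(14)→l(11) fit y≡11x+13 (mod 26); the inverse of 11 mod 26 is 19. Treating letters as 0–25, the rule is x ↦ 11x + 13 (mod 26).
Applying it to postage: p(15)→11·15+13≡22=w; o(14)→11·14+13≡11=l; s(18)→11·18+13≡3=d; t(19)→11·19+13≡14=o; a(0)→11·0+13≡13=n; g(6)→11·6+13≡1=b; e(4)→11·4+13≡5=f (all mod 26).

wldonbf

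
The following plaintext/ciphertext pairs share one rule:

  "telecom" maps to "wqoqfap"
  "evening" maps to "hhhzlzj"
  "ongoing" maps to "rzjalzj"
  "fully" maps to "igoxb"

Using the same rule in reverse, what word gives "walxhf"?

toilet

Shifts by position in telecom: pos 0: t→w (+3), pos 1: e→q (+12), pos 2: l→o (+3), pos 3: e→q (+12) — repeating every 2. A repeating key of period 2 is used — shifts +3, +12 over and over.
Decoding walxhf: w−3=t, a−12=o, l−3=i, x−12=l, h−3=e, f−12=t.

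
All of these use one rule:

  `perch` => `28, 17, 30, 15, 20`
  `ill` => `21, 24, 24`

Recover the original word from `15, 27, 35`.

The number is (letter's place in the alphabet, a=1) + 12.
Decoding 15, 27, 35: 15→(15−12)÷1=3=c, 27→(27−12)÷1=15=o, 35→(35−12)÷1=23=w.

cow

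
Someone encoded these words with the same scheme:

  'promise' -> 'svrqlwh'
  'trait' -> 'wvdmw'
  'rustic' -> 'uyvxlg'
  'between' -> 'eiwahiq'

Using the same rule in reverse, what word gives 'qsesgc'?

nobody

Shifts by position in promise: pos 0: p→s (+3), pos 1: r→v (+4), pos 2: o→r (+3), pos 3: m→q (+4) — repeating every 2. A repeating key of period 2 is used — shifts +3, +4 over and over.
Reversing it on qsesgc: q−3=n, s−4=o, e−3=b, s−4=o, g−3=d, c−4=y.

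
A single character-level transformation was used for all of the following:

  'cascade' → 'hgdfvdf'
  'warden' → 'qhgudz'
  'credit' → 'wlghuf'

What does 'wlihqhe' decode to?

The output letters match the input read backwards, each shifted +3: cascade reversed is edacsac. Two steps: reverse the string, then apply a Caesar shift of +3.
Decoding wlihqhe: shift back: w−3=t, l−3=i, i−3=f, h−3=e, q−3=n, h−3=e, e−3=b → tifeneb; then reverse → benefit.

benefit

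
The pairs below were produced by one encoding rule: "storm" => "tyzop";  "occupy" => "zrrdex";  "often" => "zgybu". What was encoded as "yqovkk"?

thrill

Each letter's alphabet position (a=0..z=25) is mapped through 5·x+7 mod 26 — an affine cipher.
Undoing it on yqovkk: y(24)→21·(24−7)≡19=t; q(16)→21·(16−7)≡7=h; o(14)→21·(14−7)≡17=r; v(21)→21·(21−7)≡8=i; k(10)→21·(10−7)≡11=l; k(10)→21·(10−7)≡11=l (all mod 26).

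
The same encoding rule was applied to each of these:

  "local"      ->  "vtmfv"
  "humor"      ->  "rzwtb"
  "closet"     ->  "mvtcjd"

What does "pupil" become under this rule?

The shift depends on letter class: consonant l→v is +10, but vowel o→t is +5. Vowels shift forward by 5 and consonants shift forward by 10.
On pupil: p(cons)+10=z, u(vowel)+5=z, p(cons)+10=z, i(vowel)+5=n, l(cons)+10=v.

zzznv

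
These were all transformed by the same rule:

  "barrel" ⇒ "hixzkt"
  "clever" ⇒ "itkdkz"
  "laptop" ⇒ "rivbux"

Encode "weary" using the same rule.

cmgze

It's a Vigenère-style cipher with numeric key [6,8]: position i shifts by key[i mod 2].
On weary: w+6=c, e+8=m, a+6=g, r+8=z, y+6=e.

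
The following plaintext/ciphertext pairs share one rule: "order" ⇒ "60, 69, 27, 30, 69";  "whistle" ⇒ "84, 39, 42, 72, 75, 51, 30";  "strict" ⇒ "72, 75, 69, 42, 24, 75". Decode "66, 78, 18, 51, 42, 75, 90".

quality

o(#15)→60 and r(#18)→69: differences scale by 3, so n = 3·pos + 15. Each letter becomes 3×(its alphabet position, a=1..z=26) + 15.
Decoding 66, 78, 18, 51, 42, 75, 90: 66→(66−15)÷3=17=q, 78→(78−15)÷3=21=u, 18→(18−15)÷3=1=a, 51→(51−15)÷3=12=l, 42→(42−15)÷3=9=i, 75→(75−15)÷3=20=t, 90→(90−15)÷3=25=y.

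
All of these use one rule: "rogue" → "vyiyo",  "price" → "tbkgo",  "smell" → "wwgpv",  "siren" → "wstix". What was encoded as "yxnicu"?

unless

Shifts by position in rogue: pos 0: r→v (+4), pos 1: o→y (+10), pos 2: g→i (+2), pos 3: u→y (+4), pos 4: e→o (+10) — repeating every 3. A repeating key of period 3 is used — shifts +4, +10, +2 over and over.
Reversing it on yxnicu: y−4=u, x−10=n, n−2=l, i−4=e, c−10=s, u−2=s.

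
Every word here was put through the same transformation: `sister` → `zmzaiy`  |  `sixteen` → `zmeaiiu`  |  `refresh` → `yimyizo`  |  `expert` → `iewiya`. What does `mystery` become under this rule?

tfzaiyf

The shift depends on letter class: consonant s→z is +7, but vowel i→m is +4. Vowels shift forward by 4 and consonants shift forward by 7.
For mystery: m(cons)+7=t, y(cons)+7=f, s(cons)+7=z, t(cons)+7=a, e(vowel)+4=i, r(cons)+7=y, y(cons)+7=f.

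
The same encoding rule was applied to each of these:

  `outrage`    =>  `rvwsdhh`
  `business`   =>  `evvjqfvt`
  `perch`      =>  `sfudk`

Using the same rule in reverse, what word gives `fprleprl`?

cookbook

Shifts by position in outrage: pos 0: o→r (+3), pos 1: u→v (+1), pos 2: t→w (+3), pos 3: r→s (+1) — repeating every 2. The shifts repeat in a cycle of length 2: positions 0,1,… shift by +3, +1, then the pattern repeats.
Undoing it on fprleprl: f−3=c, p−1=o, r−3=o, l−1=k, e−3=b, p−1=o, r−3=o, l−1=k.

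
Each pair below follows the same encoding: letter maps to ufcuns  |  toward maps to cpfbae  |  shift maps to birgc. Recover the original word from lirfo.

Shifts by position in letter: pos 0: l→u (+9), pos 1: e→f (+1), pos 2: t→c (+9), pos 3: t→u (+1) — repeating every 2. A repeating key of period 2 is used — shifts +9, +1 over and over.
Decoding lirfo: l−9=c, i−1=h, r−9=i, f−1=e, o−9=f.

chief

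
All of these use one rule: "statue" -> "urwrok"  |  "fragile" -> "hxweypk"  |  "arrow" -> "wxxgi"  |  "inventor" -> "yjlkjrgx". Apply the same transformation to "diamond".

nywmgjn

Each letter's alphabet position (a=0..z=25) is mapped through 23·x+22 mod 26 — an affine cipher.
For diamond: d(3)→23·3+22≡13=n; i(8)→23·8+22≡24=y; a(0)→23·0+22≡22=w; m(12)→23·12+22≡12=m; o(14)→23·14+22≡6=g; n(13)→23·13+22≡9=j; d(3)→23·3+22≡13=n (all mod 26).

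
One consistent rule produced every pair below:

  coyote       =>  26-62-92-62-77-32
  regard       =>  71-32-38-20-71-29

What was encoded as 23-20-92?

With a=1..z=26, the number is 3·pos + 17.
Decoding 23-20-92: 23→(23−17)÷3=2=b, 20→(20−17)÷3=1=a, 92→(92−17)÷3=25=y.

bay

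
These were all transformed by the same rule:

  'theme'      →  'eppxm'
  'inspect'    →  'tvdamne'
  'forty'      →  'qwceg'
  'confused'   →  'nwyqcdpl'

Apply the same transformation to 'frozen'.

A repeating key of period 3 is used — shifts +11, +8, +11 over and over.
Applying it to frozen: f+11=q, r+8=z, o+11=z, z+11=k, e+8=m, n+11=y.

qzzkmy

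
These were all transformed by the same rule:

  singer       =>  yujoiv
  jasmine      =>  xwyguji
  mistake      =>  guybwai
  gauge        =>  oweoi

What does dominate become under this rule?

s(18)→y(24) and i(8)→u(20) fit y≡3x+22 (mod 26); the inverse of 3 mod 26 is 9. Treating letters as 0–25, the rule is x ↦ 3x + 22 (mod 26).
On dominate: d(3)→3·3+22≡5=f; o(14)→3·14+22≡12=m; m(12)→3·12+22≡6=g; i(8)→3·8+22≡20=u; n(13)→3·13+22≡9=j; a(0)→3·0+22≡22=w; t(19)→3·19+22≡1=b; e(4)→3·4+22≡8=i (all mod 26).

fmgujwbi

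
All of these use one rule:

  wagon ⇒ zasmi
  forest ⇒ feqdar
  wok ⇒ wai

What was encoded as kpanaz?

nobody

The output letters match the input read backwards, each shifted +12: wagon reversed is nogaw. Two steps: reverse the string, then apply a Caesar shift of +12.
Reversing it on kpanaz: shift back: k−12=y, p−12=d, a−12=o, n−12=b, a−12=o, z−12=n → ydobon; then reverse → nobody.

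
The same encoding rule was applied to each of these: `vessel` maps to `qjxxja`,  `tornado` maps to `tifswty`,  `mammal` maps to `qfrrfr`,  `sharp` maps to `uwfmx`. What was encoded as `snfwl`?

The output letters match the input read backwards, each shifted +5: vessel reversed is lessev. Read the word backwards and shift each letter +5.
Reversing it on snfwl: shift back: s−5=n, n−5=i, f−5=a, w−5=r, l−5=g → niarg; then reverse → grain.

grain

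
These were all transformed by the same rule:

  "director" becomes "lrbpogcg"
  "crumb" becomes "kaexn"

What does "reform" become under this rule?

znpzdz

Letter i (0-indexed) is shifted by i+8, so successive shifts are 8, 9, 10, ….
On reform: r+8=z, e+9=n, f+10=p, o+11=z, r+12=d, m+13=z.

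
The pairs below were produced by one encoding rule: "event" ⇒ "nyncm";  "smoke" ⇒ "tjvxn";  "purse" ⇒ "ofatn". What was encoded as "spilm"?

e(4)→n(13) and v(21)→y(24) fit y≡19x+15 (mod 26); the inverse of 19 mod 26 is 11. Each letter's alphabet position (a=0..z=25) is mapped through 19·x+15 mod 26 — an affine cipher.
Decoding spilm: s(18)→11·(18−15)≡7=h; p(15)→11·(15−15)≡0=a; i(8)→11·(8−15)≡1=b; l(11)→11·(11−15)≡8=i; m(12)→11·(12−15)≡19=t (all mod 26).

habit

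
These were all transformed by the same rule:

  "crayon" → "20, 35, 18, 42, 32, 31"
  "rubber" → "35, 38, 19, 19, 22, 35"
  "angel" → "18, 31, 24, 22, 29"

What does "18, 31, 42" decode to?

Letters become their 1-based position plus 17 (so a→18, b→19, …).
Undoing it on 18, 31, 42: 18→(18−17)÷1=1=a, 31→(31−17)÷1=14=n, 42→(42−17)÷1=25=y.

any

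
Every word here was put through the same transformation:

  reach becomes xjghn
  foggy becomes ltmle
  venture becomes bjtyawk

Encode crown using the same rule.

iwubt

Shifts by position in reach: pos 0: r→x (+6), pos 1: e→j (+5), pos 2: a→g (+6), pos 3: c→h (+5) — repeating every 2. It's a Vigenère-style cipher with numeric key [6,5]: position i shifts by key[i mod 2].
For crown: c+6=i, r+5=w, o+6=u, w+5=b, n+6=t.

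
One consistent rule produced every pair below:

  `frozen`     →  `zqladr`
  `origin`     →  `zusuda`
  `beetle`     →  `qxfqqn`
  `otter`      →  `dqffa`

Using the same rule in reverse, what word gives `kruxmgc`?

qualify

The word is reversed, then every letter is shifted forward by 12.
Undoing it on kruxmgc: shift back: k−12=y, r−12=f, u−12=i, x−12=l, m−12=a, g−12=u, c−12=q → yfilauq; then reverse → qualify.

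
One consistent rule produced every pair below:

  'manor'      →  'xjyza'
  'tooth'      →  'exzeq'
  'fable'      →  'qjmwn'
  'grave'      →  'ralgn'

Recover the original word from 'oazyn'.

drone

Shifts by position in manor: pos 0: m→x (+11), pos 1: a→j (+9), pos 2: n→y (+11), pos 3: o→z (+11), pos 4: r→a (+9) — repeating every 3. A repeating key of period 3 is used — shifts +11, +9, +11 over and over.
Decoding oazyn: o−11=d, a−9=r, z−11=o, y−11=n, n−9=e.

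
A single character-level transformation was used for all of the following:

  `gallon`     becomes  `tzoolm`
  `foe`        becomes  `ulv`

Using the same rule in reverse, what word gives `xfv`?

Each pair mirrors across the alphabet (g↔t, a↔z, l↔o): positions sum to 25. Letters are reflected about the middle of the alphabet (position → 25−position): Atbash.
Undoing it on xfv: x↔c, f↔u, v↔e.

cue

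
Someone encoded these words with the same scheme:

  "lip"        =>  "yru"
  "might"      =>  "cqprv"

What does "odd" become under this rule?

The output letters match the input read backwards, each shifted +9: lip reversed is pil. The word is reversed, then every letter is shifted forward by 9.
On odd: reverse → ddo; then shift: d+9=m, d+9=m, o+9=x.

mmx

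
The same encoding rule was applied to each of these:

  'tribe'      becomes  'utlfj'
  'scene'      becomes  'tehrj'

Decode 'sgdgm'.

In tribe: t→u is +1, r→t is +2, i→l is +3, b→f is +4 — the shift increases by 1 each position. Letter i (0-indexed) is shifted by i+1, so successive shifts are 1, 2, 3, ….
Reversing it on sgdgm: s−1=r, g−2=e, d−3=a, g−4=c, m−5=h.

reach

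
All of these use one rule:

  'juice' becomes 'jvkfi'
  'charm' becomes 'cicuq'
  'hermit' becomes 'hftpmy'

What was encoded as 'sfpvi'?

In juice: j→j is +0, u→v is +1, i→k is +2, c→f is +3 — the shift increases by 1 each position. Each letter shifts forward by its position index (0, 1, 2, …) — the shift grows by one for each successive letter.
Undoing it on sfpvi: s−0=s, f−1=e, p−2=n, v−3=s, i−4=e.

sense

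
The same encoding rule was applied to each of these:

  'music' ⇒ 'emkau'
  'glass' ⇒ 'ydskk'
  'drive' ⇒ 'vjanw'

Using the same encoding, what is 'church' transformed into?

uzmjuz

Compare letters: m→e is +18, u→m is +18, s→k is +18 — a constant shift. Every letter moves 18 places later in the alphabet, wrapping around z→a.
Applying it to church: c+18=u, h+18=z, u+18=m, r+18=j, c+18=u, h+18=z.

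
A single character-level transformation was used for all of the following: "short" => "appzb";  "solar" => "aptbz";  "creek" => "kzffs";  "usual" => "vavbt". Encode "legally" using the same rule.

tfobttg

Vowels shift forward by 1 and consonants shift forward by 8.
For legally: l(cons)+8=t, e(vowel)+1=f, g(cons)+8=o, a(vowel)+1=b, l(cons)+8=t, l(cons)+8=t, y(cons)+8=g.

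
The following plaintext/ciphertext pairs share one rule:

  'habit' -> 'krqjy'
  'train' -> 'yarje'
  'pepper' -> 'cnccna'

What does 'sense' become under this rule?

znezn

h(7)→k(10) and a(0)→r(17) fit y≡25x+17 (mod 26); the inverse of 25 mod 26 is 25. Treating letters as 0–25, the rule is x ↦ 25x + 17 (mod 26).
Applying it to sense: s(18)→25·18+17≡25=z; e(4)→25·4+17≡13=n; n(13)→25·13+17≡4=e; s(18)→25·18+17≡25=z; e(4)→25·4+17≡13=n (all mod 26).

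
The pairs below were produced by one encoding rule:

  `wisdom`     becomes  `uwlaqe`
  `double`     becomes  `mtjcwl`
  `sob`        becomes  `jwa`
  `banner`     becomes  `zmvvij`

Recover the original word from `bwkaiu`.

The output letters match the input read backwards, each shifted +8: wisdom reversed is modsiw. The word is reversed, then every letter is shifted forward by 8.
Decoding bwkaiu: shift back: b−8=t, w−8=o, k−8=c, a−8=s, i−8=a, u−8=m → tocsam; then reverse → mascot.

mascot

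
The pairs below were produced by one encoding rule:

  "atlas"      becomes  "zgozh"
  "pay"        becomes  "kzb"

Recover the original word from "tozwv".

Each pair mirrors across the alphabet (a↔z, t↔g, l↔o): positions sum to 25. Each letter is replaced by its mirror in the alphabet: a↔z, b↔y, c↔x, and so on (the Atbash cipher).
Decoding tozwv: t↔g, o↔l, z↔a, w↔d, v↔e.

glade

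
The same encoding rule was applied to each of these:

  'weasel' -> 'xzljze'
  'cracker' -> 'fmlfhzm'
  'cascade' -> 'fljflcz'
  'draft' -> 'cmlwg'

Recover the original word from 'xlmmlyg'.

warrant

w(22)→x(23) and e(4)→z(25) fit y≡23x+11 (mod 26); the inverse of 23 mod 26 is 17. Treating letters as 0–25, the rule is x ↦ 23x + 11 (mod 26).
Decoding xlmmlyg: x(23)→17·(23−11)≡22=w; l(11)→17·(11−11)≡0=a; m(12)→17·(12−11)≡17=r; m(12)→17·(12−11)≡17=r; l(11)→17·(11−11)≡0=a; y(24)→17·(24−11)≡13=n; g(6)→17·(6−11)≡19=t (all mod 26).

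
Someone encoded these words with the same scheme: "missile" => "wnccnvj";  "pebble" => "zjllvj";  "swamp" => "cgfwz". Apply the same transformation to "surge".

The shift depends on letter class: consonant m→w is +10, but vowel i→n is +5. Two shifts are in play — +5 for a/e/i/o/u, +10 for every other letter.
For surge: s(cons)+10=c, u(vowel)+5=z, r(cons)+10=b, g(cons)+10=q, e(vowel)+5=j.

czbqj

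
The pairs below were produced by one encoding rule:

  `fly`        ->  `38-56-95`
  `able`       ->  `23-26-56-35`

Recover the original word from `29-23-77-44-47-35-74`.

f(#6)→38 and l(#12)→56: differences scale by 3, so n = 3·pos + 20. The formula is n = 3×(alphabet index, a=1) + 20.
Decoding 29-23-77-44-47-35-74: 29→(29−20)÷3=3=c, 23→(23−20)÷3=1=a, 77→(77−20)÷3=19=s, 44→(44−20)÷3=8=h, 47→(47−20)÷3=9=i, 35→(35−20)÷3=5=e, 74→(74−20)÷3=18=r.

cashier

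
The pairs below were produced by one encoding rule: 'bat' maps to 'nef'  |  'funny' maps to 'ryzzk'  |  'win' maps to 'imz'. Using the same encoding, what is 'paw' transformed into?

The shift depends on letter class: consonant b→n is +12, but vowel a→e is +4. Two shifts are in play — +4 for a/e/i/o/u, +12 for every other letter.
On paw: p(cons)+12=b, a(vowel)+4=e, w(cons)+12=i.

bei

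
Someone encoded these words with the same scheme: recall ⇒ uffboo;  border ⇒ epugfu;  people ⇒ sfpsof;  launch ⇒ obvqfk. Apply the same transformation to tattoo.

wbwwpp

Vowels shift forward by 1 and consonants shift forward by 3.
For tattoo: t(cons)+3=w, a(vowel)+1=b, t(cons)+3=w, t(cons)+3=w, o(vowel)+1=p, o(vowel)+1=p.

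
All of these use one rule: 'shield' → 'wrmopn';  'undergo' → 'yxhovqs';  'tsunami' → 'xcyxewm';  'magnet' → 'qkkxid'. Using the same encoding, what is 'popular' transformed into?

tytepkv

Shifts by position in shield: pos 0: s→w (+4), pos 1: h→r (+10), pos 2: i→m (+4), pos 3: e→o (+10) — repeating every 2. The shifts repeat in a cycle of length 2: positions 0,1,… shift by +4, +10, then the pattern repeats.
For popular: p+4=t, o+10=y, p+4=t, u+10=e, l+4=p, a+10=k, r+4=v.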